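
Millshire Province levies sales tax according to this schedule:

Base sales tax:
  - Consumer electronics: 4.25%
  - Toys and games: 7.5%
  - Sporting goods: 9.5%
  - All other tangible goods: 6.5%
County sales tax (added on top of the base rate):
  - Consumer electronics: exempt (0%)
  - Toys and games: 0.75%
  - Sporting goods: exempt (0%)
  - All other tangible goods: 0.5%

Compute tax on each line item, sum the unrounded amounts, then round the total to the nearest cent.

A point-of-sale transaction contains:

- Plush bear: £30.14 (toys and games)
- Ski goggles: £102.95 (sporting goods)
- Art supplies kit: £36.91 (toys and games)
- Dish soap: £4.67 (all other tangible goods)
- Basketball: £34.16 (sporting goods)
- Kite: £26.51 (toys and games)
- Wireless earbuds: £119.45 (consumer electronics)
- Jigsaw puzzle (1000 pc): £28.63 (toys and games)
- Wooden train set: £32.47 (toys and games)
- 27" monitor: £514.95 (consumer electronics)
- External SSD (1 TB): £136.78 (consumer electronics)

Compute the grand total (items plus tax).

£1126.51

Plush bear £30.14: toys and games → 7.5% + 0.75% county = 8.25% → £2.48655
Ski goggles £102.95: sporting goods → 9.5% + 0% county = 9.5% → £9.78025
Art supplies kit £36.91: toys and games → 7.5% + 0.75% county = 8.25% → £3.045075
Dish soap £4.67: all other tangible goods → 6.5% + 0.5% county = 7% → £0.3269
Basketball £34.16: sporting goods → 9.5% + 0% county = 9.5% → £3.2452
Kite £26.51: toys and games → 7.5% + 0.75% county = 8.25% → £2.187075
Wireless earbuds £119.45: consumer electronics → 4.25% + 0% county = 4.25% → £5.076625
Jigsaw puzzle (1000 pc) £28.63: toys and games → 7.5% + 0.75% county = 8.25% → £2.361975
Wooden train set £32.47: toys and games → 7.5% + 0.75% county = 8.25% → £2.678775
27" monitor £514.95: consumer electronics → 4.25% + 0% county = 4.25% → £21.885375
External SSD (1 TB) £136.78: consumer electronics → 4.25% + 0% county = 4.25% → £5.81315
Subtotal = £1067.62; unrounded tax = £58.88695 → £58.89; total due = £1126.51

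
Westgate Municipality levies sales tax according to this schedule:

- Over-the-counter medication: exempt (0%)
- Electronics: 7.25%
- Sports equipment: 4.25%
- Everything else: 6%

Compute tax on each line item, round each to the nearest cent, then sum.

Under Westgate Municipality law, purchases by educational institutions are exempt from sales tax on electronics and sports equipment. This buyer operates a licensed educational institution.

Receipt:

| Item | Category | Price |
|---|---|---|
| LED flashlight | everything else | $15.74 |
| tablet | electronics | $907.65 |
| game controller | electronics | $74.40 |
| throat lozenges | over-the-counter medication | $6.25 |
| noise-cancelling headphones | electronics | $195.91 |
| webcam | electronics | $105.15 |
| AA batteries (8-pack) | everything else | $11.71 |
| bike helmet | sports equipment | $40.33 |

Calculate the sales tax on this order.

LED flashlight $15.74: everything else → 6% → $0.94
Tablet $907.65: electronics, buyer-exempt → 0% → $0.00
Game controller $74.40: electronics, buyer-exempt → 0% → $0.00
Throat lozenges $6.25: over-the-counter medication → 0% → $0.00
Noise-cancelling headphones $195.91: electronics, buyer-exempt → 0% → $0.00
Webcam $105.15: electronics, buyer-exempt → 0% → $0.00
AA batteries (8-pack) $11.71: everything else → 6% → $0.70
Bike helmet $40.33: sports equipment, buyer-exempt → 0% → $0.00
Total tax = $0.94 + $0.70 = $1.64

$1.64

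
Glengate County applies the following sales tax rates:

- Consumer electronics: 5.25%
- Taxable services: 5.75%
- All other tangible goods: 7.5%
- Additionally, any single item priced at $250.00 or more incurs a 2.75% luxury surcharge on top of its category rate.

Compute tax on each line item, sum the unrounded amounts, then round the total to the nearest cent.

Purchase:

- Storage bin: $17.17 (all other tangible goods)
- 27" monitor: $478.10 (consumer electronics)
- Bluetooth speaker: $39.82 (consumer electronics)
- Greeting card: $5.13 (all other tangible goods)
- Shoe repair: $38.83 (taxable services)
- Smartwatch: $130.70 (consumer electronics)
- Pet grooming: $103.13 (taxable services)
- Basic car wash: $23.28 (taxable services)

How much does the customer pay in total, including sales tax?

$894.53

Storage bin $17.17: all other tangible goods → 7.5% → $1.28775
27" monitor $478.10: consumer electronics → 5.25% + 2.75% surcharge = 8% → $38.248
Bluetooth speaker $39.82: consumer electronics → 5.25% → $2.09055
Greeting card $5.13: all other tangible goods → 7.5% → $0.38475
Shoe repair $38.83: taxable services → 5.75% → $2.232725
Smartwatch $130.70: consumer electronics → 5.25% → $6.86175
Pet grooming $103.13: taxable services → 5.75% → $5.929975
Basic car wash $23.28: taxable services → 5.75% → $1.3386
Subtotal = $836.16; unrounded tax = $58.3741 → $58.37; total due = $894.53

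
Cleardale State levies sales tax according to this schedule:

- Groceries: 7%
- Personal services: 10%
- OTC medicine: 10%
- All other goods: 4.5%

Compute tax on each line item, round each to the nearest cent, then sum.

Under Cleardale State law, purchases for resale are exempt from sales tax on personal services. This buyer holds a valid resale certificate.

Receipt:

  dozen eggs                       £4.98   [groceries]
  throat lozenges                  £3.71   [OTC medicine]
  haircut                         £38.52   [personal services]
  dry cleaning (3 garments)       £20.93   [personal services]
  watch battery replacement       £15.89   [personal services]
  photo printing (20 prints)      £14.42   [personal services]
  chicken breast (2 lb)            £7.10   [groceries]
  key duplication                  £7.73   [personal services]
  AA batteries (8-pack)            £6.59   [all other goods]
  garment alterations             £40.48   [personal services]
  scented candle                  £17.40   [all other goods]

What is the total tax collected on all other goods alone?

£1.08

AA batteries (8-pack) £6.59: all other goods → 4.5% → £0.30
Scented candle £17.40: all other goods → 4.5% → £0.78
Tax on all other goods = £0.30 + £0.78 = £1.08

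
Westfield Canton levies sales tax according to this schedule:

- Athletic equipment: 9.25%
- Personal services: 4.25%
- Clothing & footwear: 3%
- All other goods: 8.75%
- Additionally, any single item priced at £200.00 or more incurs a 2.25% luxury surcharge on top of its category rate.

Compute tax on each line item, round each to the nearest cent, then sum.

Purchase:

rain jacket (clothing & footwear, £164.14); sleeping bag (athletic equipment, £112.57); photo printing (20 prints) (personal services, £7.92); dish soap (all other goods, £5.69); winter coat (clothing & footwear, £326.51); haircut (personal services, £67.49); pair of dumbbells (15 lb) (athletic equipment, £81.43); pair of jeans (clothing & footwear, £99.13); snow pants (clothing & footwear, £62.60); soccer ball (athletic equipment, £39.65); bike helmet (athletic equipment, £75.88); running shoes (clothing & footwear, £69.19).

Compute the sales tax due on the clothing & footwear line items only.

Rain jacket £164.14: clothing & footwear → 3% → £4.92
Winter coat £326.51: clothing & footwear → 3% + 2.25% surcharge = 5.25% → £17.14
Pair of jeans £99.13: clothing & footwear → 3% → £2.97
Snow pants £62.60: clothing & footwear → 3% → £1.88
Running shoes £69.19: clothing & footwear → 3% → £2.08
Tax on clothing & footwear = £4.92 + £17.14 + £2.97 + £1.88 + £2.08 = £28.99

£28.99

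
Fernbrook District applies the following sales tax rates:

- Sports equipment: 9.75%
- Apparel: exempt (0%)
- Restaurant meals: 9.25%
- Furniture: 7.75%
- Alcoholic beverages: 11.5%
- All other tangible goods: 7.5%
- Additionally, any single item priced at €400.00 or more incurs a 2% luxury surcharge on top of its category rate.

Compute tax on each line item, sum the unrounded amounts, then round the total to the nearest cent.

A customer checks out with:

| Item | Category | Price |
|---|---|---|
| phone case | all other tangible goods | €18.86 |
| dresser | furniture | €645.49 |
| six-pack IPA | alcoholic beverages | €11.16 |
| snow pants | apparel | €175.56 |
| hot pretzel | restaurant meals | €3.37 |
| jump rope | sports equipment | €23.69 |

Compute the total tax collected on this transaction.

Phone case €18.86: all other tangible goods → 7.5% → €1.4145
Dresser €645.49: furniture → 7.75% + 2% surcharge = 9.75% → €62.935275
Six-pack IPA €11.16: alcoholic beverages → 11.5% → €1.2834
Snow pants €175.56: apparel → 0% → €0.00
Hot pretzel €3.37: restaurant meals → 9.25% → €0.311725
Jump rope €23.69: sports equipment → 9.75% → €2.309775
Unrounded tax sum = €68.254675 → €68.25

€68.25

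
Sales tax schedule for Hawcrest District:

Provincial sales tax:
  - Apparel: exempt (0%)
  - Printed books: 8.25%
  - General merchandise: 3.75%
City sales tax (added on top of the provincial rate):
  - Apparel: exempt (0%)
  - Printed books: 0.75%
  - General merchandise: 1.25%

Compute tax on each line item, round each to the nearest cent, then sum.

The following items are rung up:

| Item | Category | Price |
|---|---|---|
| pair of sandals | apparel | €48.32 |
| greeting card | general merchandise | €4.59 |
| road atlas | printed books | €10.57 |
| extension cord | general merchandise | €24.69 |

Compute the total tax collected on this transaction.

Pair of sandals €48.32: apparel → 0% + 0% city = 0% → €0.00
Greeting card €4.59: general merchandise → 3.75% + 1.25% city = 5% → €0.23
Road atlas €10.57: printed books → 8.25% + 0.75% city = 9% → €0.95
Extension cord €24.69: general merchandise → 3.75% + 1.25% city = 5% → €1.23
Total tax = €0.23 + €0.95 + €1.23 = €2.41

€2.41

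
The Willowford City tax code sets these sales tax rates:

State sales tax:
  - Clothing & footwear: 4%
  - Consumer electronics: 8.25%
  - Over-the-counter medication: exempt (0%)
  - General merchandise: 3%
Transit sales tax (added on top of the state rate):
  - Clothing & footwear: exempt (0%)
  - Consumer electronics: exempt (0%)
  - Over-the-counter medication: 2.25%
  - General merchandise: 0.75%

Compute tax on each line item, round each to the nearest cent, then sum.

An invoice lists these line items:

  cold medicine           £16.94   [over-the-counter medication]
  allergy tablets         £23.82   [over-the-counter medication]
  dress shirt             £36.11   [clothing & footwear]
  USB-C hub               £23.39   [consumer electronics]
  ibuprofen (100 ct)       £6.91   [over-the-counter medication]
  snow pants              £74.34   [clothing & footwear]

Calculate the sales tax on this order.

Cold medicine £16.94: over-the-counter medication → 0% + 2.25% transit = 2.25% → £0.38
Allergy tablets £23.82: over-the-counter medication → 0% + 2.25% transit = 2.25% → £0.54
Dress shirt £36.11: clothing & footwear → 4% + 0% transit = 4% → £1.44
USB-C hub £23.39: consumer electronics → 8.25% + 0% transit = 8.25% → £1.93
Ibuprofen (100 ct) £6.91: over-the-counter medication → 0% + 2.25% transit = 2.25% → £0.16
Snow pants £74.34: clothing & footwear → 4% + 0% transit = 4% → £2.97
Total tax = £0.38 + £0.54 + £1.44 + £1.93 + £0.16 + £2.97 = £7.42

£7.42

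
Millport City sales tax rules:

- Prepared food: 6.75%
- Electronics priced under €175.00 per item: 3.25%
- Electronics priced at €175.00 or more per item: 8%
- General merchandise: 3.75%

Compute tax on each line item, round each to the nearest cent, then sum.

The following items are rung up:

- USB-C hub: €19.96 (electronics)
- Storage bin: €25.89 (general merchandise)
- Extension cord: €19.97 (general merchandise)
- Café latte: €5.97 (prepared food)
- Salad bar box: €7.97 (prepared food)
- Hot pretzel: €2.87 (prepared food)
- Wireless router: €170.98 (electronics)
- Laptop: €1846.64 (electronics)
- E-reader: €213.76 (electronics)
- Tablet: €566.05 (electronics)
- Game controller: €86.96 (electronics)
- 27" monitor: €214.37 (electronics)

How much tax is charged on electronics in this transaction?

USB-C hub €19.96: electronics, under €175.00 → 3.25% → €0.65
Wireless router €170.98: electronics, under €175.00 → 3.25% → €5.56
Laptop €1846.64: electronics, €175.00 or more → 8% → €147.73
E-reader €213.76: electronics, €175.00 or more → 8% → €17.10
Tablet €566.05: electronics, €175.00 or more → 8% → €45.28
Game controller €86.96: electronics, under €175.00 → 3.25% → €2.83
27" monitor €214.37: electronics, €175.00 or more → 8% → €17.15
Tax on electronics = €0.65 + €5.56 + €147.73 + €17.10 + €45.28 + €2.83 + €17.15 = €236.30

€236.30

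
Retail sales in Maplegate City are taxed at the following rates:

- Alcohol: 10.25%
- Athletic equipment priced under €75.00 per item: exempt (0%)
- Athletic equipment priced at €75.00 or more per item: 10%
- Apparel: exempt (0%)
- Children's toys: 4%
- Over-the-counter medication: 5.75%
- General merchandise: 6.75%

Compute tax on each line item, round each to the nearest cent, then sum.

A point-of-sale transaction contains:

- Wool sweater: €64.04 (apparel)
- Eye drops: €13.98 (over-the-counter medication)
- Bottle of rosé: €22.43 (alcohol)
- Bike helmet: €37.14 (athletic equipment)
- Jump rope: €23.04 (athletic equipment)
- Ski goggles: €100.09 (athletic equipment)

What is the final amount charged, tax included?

Wool sweater €64.04: apparel → 0% → €0.00
Eye drops €13.98: over-the-counter medication → 5.75% → €0.80
Bottle of rosé €22.43: alcohol → 10.25% → €2.30
Bike helmet €37.14: athletic equipment, under €75.00 → 0% → €0.00
Jump rope €23.04: athletic equipment, under €75.00 → 0% → €0.00
Ski goggles €100.09: athletic equipment, €75.00 or more → 10% → €10.01
Subtotal = €260.72; tax = €13.11; total due = €273.83

€273.83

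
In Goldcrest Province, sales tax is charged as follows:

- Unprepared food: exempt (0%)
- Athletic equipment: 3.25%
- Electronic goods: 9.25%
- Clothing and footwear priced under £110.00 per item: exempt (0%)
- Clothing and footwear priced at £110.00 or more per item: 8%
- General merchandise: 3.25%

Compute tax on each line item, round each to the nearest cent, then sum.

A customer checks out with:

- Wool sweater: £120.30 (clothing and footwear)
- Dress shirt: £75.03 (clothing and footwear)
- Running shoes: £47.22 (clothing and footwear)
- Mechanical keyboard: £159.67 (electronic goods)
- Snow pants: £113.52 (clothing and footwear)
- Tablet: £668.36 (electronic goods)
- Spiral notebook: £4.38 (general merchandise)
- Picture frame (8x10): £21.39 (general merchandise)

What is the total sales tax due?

£96.13

Wool sweater £120.30: clothing and footwear, £110.00 or more → 8% → £9.62
Dress shirt £75.03: clothing and footwear, under £110.00 → 0% → £0.00
Running shoes £47.22: clothing and footwear, under £110.00 → 0% → £0.00
Mechanical keyboard £159.67: electronic goods → 9.25% → £14.77
Snow pants £113.52: clothing and footwear, £110.00 or more → 8% → £9.08
Tablet £668.36: electronic goods → 9.25% → £61.82
Spiral notebook £4.38: general merchandise → 3.25% → £0.14
Picture frame (8x10) £21.39: general merchandise → 3.25% → £0.70
Total tax = £9.62 + £14.77 + £9.08 + £61.82 + £0.14 + £0.70 = £96.13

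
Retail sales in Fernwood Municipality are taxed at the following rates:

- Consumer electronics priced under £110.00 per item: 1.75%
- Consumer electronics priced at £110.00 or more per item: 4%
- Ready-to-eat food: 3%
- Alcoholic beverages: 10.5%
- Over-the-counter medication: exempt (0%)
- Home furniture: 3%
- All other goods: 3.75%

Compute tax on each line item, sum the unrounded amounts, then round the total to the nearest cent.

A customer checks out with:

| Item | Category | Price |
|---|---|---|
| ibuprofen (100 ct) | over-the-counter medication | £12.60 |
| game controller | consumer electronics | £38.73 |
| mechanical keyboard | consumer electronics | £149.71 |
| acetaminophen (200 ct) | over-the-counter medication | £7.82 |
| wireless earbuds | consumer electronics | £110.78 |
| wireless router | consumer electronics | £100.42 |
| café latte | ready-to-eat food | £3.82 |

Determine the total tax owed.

Ibuprofen (100 ct) £12.60: over-the-counter medication → 0% → £0.00
Game controller £38.73: consumer electronics, under £110.00 → 1.75% → £0.677775
Mechanical keyboard £149.71: consumer electronics, £110.00 or more → 4% → £5.9884
Acetaminophen (200 ct) £7.82: over-the-counter medication → 0% → £0.00
Wireless earbuds £110.78: consumer electronics, £110.00 or more → 4% → £4.4312
Wireless router £100.42: consumer electronics, under £110.00 → 1.75% → £1.75735
Café latte £3.82: ready-to-eat food → 3% → £0.1146
Unrounded tax sum = £12.969325 → £12.97

£12.97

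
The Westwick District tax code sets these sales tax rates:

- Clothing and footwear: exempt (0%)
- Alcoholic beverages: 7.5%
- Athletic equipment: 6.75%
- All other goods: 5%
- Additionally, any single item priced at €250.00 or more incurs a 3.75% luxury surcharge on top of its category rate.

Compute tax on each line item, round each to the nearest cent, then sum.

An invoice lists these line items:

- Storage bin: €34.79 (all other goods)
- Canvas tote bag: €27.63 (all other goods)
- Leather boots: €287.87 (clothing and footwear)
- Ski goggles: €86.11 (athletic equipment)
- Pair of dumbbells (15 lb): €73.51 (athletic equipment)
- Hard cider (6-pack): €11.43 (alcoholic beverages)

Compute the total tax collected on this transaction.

€25.55

Storage bin €34.79: all other goods → 5% → €1.74
Canvas tote bag €27.63: all other goods → 5% → €1.38
Leather boots €287.87: clothing and footwear → 0% + 3.75% surcharge = 3.75% → €10.80
Ski goggles €86.11: athletic equipment → 6.75% → €5.81
Pair of dumbbells (15 lb) €73.51: athletic equipment → 6.75% → €4.96
Hard cider (6-pack) €11.43: alcoholic beverages → 7.5% → €0.86
Total tax = €1.74 + €1.38 + €10.80 + €5.81 + €4.96 + €0.86 = €25.55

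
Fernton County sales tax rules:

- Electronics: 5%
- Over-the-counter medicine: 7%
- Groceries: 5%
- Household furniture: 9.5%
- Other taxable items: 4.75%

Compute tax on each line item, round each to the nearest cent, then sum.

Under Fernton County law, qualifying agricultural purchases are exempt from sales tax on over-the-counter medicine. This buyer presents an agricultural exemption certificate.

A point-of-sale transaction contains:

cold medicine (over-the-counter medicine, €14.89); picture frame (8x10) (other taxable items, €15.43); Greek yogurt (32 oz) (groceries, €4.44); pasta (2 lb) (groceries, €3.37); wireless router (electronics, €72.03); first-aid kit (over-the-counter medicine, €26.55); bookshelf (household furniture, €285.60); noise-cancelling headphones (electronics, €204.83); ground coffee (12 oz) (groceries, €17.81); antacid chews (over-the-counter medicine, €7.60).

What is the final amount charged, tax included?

Cold medicine €14.89: over-the-counter medicine, buyer-exempt → 0% → €0.00
Picture frame (8x10) €15.43: other taxable items → 4.75% → €0.73
Greek yogurt (32 oz) €4.44: groceries → 5% → €0.22
Pasta (2 lb) €3.37: groceries → 5% → €0.17
Wireless router €72.03: electronics → 5% → €3.60
First-aid kit €26.55: over-the-counter medicine, buyer-exempt → 0% → €0.00
Bookshelf €285.60: household furniture → 9.5% → €27.13
Noise-cancelling headphones €204.83: electronics → 5% → €10.24
Ground coffee (12 oz) €17.81: groceries → 5% → €0.89
Antacid chews €7.60: over-the-counter medicine, buyer-exempt → 0% → €0.00
Subtotal = €652.55; tax = €42.98; total due = €695.53

€695.53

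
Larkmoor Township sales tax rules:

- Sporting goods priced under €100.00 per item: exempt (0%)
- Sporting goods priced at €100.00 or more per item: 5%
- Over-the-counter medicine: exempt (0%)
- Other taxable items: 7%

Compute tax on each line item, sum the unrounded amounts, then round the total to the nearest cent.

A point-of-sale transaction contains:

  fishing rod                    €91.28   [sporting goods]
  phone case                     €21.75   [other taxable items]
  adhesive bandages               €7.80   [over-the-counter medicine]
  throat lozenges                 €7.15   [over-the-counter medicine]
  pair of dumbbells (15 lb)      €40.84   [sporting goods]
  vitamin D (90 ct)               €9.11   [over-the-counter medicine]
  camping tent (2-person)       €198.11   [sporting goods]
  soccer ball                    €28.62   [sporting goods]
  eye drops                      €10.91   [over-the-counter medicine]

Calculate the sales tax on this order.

€11.43

Fishing rod €91.28: sporting goods, under €100.00 → 0% → €0.00
Phone case €21.75: other taxable items → 7% → €1.5225
Adhesive bandages €7.80: over-the-counter medicine → 0% → €0.00
Throat lozenges €7.15: over-the-counter medicine → 0% → €0.00
Pair of dumbbells (15 lb) €40.84: sporting goods, under €100.00 → 0% → €0.00
Vitamin D (90 ct) €9.11: over-the-counter medicine → 0% → €0.00
Camping tent (2-person) €198.11: sporting goods, €100.00 or more → 5% → €9.9055
Soccer ball €28.62: sporting goods, under €100.00 → 0% → €0.00
Eye drops €10.91: over-the-counter medicine → 0% → €0.00
Unrounded tax sum = €11.428 → €11.43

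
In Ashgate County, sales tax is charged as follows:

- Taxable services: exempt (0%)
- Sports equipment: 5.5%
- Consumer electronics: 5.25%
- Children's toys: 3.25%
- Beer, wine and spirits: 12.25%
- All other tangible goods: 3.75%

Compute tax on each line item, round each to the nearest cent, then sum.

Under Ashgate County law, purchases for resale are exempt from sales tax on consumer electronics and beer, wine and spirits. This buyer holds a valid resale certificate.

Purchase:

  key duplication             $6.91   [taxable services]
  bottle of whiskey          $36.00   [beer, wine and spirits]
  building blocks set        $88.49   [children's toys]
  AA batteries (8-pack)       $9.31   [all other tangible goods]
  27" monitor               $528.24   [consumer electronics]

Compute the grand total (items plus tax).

$672.18

Key duplication $6.91: taxable services → 0% → $0.00
Bottle of whiskey $36.00: beer, wine and spirits, buyer-exempt → 0% → $0.00
Building blocks set $88.49: children's toys → 3.25% → $2.88
AA batteries (8-pack) $9.31: all other tangible goods → 3.75% → $0.35
27" monitor $528.24: consumer electronics, buyer-exempt → 0% → $0.00
Subtotal = $668.95; tax = $3.23; total due = $672.18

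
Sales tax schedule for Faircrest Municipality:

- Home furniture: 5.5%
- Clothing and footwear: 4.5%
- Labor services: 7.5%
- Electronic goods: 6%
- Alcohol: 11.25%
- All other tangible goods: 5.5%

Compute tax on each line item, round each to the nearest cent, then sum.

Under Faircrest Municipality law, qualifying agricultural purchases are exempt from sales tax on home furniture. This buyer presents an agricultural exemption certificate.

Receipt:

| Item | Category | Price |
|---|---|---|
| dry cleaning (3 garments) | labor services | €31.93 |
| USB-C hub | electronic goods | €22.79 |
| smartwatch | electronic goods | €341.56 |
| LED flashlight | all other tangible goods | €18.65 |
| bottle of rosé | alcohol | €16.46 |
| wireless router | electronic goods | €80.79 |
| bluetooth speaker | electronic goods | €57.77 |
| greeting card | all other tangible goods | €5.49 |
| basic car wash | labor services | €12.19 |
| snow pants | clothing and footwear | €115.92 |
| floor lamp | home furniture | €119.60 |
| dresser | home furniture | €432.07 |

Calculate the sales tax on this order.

€41.88

Dry cleaning (3 garments) €31.93: labor services → 7.5% → €2.39
USB-C hub €22.79: electronic goods → 6% → €1.37
Smartwatch €341.56: electronic goods → 6% → €20.49
LED flashlight €18.65: all other tangible goods → 5.5% → €1.03
Bottle of rosé €16.46: alcohol → 11.25% → €1.85
Wireless router €80.79: electronic goods → 6% → €4.85
Bluetooth speaker €57.77: electronic goods → 6% → €3.47
Greeting card €5.49: all other tangible goods → 5.5% → €0.30
Basic car wash €12.19: labor services → 7.5% → €0.91
Snow pants €115.92: clothing and footwear → 4.5% → €5.22
Floor lamp €119.60: home furniture, buyer-exempt → 0% → €0.00
Dresser €432.07: home furniture, buyer-exempt → 0% → €0.00
Total tax = €2.39 + €1.37 + €20.49 + €1.03 + €1.85 + €4.85 + €3.47 + €0.30 + €0.91 + €5.22 = €41.88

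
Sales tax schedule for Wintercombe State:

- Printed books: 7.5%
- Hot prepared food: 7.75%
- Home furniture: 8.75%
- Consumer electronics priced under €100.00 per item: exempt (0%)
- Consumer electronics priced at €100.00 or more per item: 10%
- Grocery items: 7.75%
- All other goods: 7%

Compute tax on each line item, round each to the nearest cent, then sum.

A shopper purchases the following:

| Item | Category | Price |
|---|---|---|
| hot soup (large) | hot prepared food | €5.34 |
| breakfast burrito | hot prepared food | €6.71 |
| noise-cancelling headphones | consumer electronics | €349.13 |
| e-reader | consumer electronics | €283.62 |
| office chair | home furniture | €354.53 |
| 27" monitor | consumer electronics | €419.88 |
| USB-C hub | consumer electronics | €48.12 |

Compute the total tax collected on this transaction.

Hot soup (large) €5.34: hot prepared food → 7.75% → €0.41
Breakfast burrito €6.71: hot prepared food → 7.75% → €0.52
Noise-cancelling headphones €349.13: consumer electronics, €100.00 or more → 10% → €34.91
E-reader €283.62: consumer electronics, €100.00 or more → 10% → €28.36
Office chair €354.53: home furniture → 8.75% → €31.02
27" monitor €419.88: consumer electronics, €100.00 or more → 10% → €41.99
USB-C hub €48.12: consumer electronics, under €100.00 → 0% → €0.00
Total tax = €0.41 + €0.52 + €34.91 + €28.36 + €31.02 + €41.99 = €137.21

€137.21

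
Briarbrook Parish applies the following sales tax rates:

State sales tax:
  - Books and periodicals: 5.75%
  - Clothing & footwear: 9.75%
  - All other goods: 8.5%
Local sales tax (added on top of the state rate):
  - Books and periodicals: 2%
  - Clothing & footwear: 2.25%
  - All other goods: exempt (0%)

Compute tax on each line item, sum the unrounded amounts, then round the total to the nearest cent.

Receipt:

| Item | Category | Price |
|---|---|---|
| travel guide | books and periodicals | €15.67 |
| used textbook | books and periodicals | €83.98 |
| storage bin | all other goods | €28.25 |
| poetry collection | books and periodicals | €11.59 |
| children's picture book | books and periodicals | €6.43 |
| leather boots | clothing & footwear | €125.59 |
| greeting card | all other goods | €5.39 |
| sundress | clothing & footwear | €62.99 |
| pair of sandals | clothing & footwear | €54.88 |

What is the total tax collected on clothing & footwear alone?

Leather boots €125.59: clothing & footwear → 9.75% + 2.25% local = 12% → €15.0708
Sundress €62.99: clothing & footwear → 9.75% + 2.25% local = 12% → €7.5588
Pair of sandals €54.88: clothing & footwear → 9.75% + 2.25% local = 12% → €6.5856
Tax on clothing & footwear: unrounded sum = €29.2152 → €29.22

€29.22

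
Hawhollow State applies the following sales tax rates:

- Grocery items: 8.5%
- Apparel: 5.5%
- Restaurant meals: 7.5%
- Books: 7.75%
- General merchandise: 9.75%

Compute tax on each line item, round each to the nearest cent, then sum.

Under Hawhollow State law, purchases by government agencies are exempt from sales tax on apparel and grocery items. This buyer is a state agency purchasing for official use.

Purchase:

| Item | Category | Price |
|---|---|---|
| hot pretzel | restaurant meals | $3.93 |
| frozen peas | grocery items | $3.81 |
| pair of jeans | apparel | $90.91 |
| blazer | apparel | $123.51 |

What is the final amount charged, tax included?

Hot pretzel $3.93: restaurant meals → 7.5% → $0.29
Frozen peas $3.81: grocery items, buyer-exempt → 0% → $0.00
Pair of jeans $90.91: apparel, buyer-exempt → 0% → $0.00
Blazer $123.51: apparel, buyer-exempt → 0% → $0.00
Subtotal = $222.16; tax = $0.29; total due = $222.45

$222.45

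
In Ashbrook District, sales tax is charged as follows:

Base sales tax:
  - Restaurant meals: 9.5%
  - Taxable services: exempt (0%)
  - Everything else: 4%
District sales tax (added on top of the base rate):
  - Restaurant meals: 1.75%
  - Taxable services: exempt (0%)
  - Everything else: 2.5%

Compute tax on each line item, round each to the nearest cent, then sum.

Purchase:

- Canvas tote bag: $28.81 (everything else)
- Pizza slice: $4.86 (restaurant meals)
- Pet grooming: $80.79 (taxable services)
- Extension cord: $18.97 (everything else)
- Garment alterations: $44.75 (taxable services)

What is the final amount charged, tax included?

$181.83

Canvas tote bag $28.81: everything else → 4% + 2.5% district = 6.5% → $1.87
Pizza slice $4.86: restaurant meals → 9.5% + 1.75% district = 11.25% → $0.55
Pet grooming $80.79: taxable services → 0% + 0% district = 0% → $0.00
Extension cord $18.97: everything else → 4% + 2.5% district = 6.5% → $1.23
Garment alterations $44.75: taxable services → 0% + 0% district = 0% → $0.00
Subtotal = $178.18; tax = $3.65; total due = $181.83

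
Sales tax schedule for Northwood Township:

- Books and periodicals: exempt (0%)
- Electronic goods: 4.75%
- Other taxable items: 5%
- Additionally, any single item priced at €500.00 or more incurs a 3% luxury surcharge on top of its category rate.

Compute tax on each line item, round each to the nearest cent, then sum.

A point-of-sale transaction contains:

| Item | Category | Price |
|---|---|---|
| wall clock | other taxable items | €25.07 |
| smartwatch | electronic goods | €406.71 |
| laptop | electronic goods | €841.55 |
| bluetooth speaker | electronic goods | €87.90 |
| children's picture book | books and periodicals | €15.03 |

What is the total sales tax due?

€89.97

Wall clock €25.07: other taxable items → 5% → €1.25
Smartwatch €406.71: electronic goods → 4.75% → €19.32
Laptop €841.55: electronic goods → 4.75% + 3% surcharge = 7.75% → €65.22
Bluetooth speaker €87.90: electronic goods → 4.75% → €4.18
Children's picture book €15.03: books and periodicals → 0% → €0.00
Total tax = €1.25 + €19.32 + €65.22 + €4.18 = €89.97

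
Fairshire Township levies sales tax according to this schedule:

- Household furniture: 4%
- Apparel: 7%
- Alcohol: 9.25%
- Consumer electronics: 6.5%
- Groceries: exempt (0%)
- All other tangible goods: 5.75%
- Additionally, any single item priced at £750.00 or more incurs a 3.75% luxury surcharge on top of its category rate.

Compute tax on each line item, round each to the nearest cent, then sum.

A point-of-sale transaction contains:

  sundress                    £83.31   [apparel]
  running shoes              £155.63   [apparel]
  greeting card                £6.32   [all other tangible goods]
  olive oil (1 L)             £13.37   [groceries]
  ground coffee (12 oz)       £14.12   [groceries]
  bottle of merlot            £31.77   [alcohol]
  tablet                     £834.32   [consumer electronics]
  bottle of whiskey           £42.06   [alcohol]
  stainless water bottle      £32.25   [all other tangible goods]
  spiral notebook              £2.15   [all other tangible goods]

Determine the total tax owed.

Sundress £83.31: apparel → 7% → £5.83
Running shoes £155.63: apparel → 7% → £10.89
Greeting card £6.32: all other tangible goods → 5.75% → £0.36
Olive oil (1 L) £13.37: groceries → 0% → £0.00
Ground coffee (12 oz) £14.12: groceries → 0% → £0.00
Bottle of merlot £31.77: alcohol → 9.25% → £2.94
Tablet £834.32: consumer electronics → 6.5% + 3.75% surcharge = 10.25% → £85.52
Bottle of whiskey £42.06: alcohol → 9.25% → £3.89
Stainless water bottle £32.25: all other tangible goods → 5.75% → £1.85
Spiral notebook £2.15: all other tangible goods → 5.75% → £0.12
Total tax = £5.83 + £10.89 + £0.36 + £2.94 + £85.52 + £3.89 + £1.85 + £0.12 = £111.40

£111.40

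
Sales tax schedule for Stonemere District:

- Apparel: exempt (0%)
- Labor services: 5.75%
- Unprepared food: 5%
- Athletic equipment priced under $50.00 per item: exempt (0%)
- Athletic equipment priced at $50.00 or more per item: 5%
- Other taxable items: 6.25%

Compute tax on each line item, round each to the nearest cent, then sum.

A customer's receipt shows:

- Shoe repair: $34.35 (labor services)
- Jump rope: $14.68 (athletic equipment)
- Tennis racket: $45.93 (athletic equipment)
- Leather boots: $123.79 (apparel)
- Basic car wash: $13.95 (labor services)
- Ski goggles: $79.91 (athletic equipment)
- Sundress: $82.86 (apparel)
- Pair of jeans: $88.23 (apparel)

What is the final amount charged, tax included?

Shoe repair $34.35: labor services → 5.75% → $1.98
Jump rope $14.68: athletic equipment, under $50.00 → 0% → $0.00
Tennis racket $45.93: athletic equipment, under $50.00 → 0% → $0.00
Leather boots $123.79: apparel → 0% → $0.00
Basic car wash $13.95: labor services → 5.75% → $0.80
Ski goggles $79.91: athletic equipment, $50.00 or more → 5% → $4.00
Sundress $82.86: apparel → 0% → $0.00
Pair of jeans $88.23: apparel → 0% → $0.00
Subtotal = $483.70; tax = $6.78; total due = $490.48

$490.48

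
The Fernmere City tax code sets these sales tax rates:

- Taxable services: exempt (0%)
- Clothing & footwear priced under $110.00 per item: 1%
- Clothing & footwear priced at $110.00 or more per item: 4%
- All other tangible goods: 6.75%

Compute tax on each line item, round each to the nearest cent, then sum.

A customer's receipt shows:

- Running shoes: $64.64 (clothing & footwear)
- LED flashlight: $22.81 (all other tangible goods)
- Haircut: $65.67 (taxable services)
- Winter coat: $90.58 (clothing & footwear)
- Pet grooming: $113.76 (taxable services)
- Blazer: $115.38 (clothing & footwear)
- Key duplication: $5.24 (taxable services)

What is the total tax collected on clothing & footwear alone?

Running shoes $64.64: clothing & footwear, under $110.00 → 1% → $0.65
Winter coat $90.58: clothing & footwear, under $110.00 → 1% → $0.91
Blazer $115.38: clothing & footwear, $110.00 or more → 4% → $4.62
Tax on clothing & footwear = $0.65 + $0.91 + $4.62 = $6.18

$6.18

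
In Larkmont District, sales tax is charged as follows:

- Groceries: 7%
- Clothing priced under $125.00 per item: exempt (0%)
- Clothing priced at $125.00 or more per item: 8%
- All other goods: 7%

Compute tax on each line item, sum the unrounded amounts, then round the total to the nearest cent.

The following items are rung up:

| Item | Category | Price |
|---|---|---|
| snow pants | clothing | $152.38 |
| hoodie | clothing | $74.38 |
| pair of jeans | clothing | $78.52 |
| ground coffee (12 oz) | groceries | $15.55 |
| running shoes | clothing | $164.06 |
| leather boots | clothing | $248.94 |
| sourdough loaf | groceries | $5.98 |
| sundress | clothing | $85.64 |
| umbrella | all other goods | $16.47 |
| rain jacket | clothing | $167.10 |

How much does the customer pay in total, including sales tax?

Snow pants $152.38: clothing, $125.00 or more → 8% → $12.1904
Hoodie $74.38: clothing, under $125.00 → 0% → $0.00
Pair of jeans $78.52: clothing, under $125.00 → 0% → $0.00
Ground coffee (12 oz) $15.55: groceries → 7% → $1.0885
Running shoes $164.06: clothing, $125.00 or more → 8% → $13.1248
Leather boots $248.94: clothing, $125.00 or more → 8% → $19.9152
Sourdough loaf $5.98: groceries → 7% → $0.4186
Sundress $85.64: clothing, under $125.00 → 0% → $0.00
Umbrella $16.47: all other goods → 7% → $1.1529
Rain jacket $167.10: clothing, $125.00 or more → 8% → $13.368
Subtotal = $1009.02; unrounded tax = $61.2584 → $61.26; total due = $1070.28

$1070.28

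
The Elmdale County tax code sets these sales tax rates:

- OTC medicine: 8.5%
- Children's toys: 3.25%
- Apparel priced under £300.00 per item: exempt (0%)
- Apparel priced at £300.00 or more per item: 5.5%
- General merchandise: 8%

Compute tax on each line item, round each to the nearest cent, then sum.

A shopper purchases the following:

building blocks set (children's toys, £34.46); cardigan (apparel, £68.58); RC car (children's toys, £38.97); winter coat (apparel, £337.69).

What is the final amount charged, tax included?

£500.66

Building blocks set £34.46: children's toys → 3.25% → £1.12
Cardigan £68.58: apparel, under £300.00 → 0% → £0.00
RC car £38.97: children's toys → 3.25% → £1.27
Winter coat £337.69: apparel, £300.00 or more → 5.5% → £18.57
Subtotal = £479.70; tax = £20.96; total due = £500.66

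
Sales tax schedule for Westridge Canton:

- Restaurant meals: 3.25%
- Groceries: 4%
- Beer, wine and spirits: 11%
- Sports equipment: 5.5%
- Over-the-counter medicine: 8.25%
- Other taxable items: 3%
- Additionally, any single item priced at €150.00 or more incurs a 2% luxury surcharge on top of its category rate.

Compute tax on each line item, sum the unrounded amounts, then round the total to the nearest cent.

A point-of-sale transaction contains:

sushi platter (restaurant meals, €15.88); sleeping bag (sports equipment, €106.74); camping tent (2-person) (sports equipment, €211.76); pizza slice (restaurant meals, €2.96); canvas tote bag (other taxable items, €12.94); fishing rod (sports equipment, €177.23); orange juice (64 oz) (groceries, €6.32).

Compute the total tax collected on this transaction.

Sushi platter €15.88: restaurant meals → 3.25% → €0.5161
Sleeping bag €106.74: sports equipment → 5.5% → €5.8707
Camping tent (2-person) €211.76: sports equipment → 5.5% + 2% surcharge = 7.5% → €15.882
Pizza slice €2.96: restaurant meals → 3.25% → €0.0962
Canvas tote bag €12.94: other taxable items → 3% → €0.3882
Fishing rod €177.23: sports equipment → 5.5% + 2% surcharge = 7.5% → €13.29225
Orange juice (64 oz) €6.32: groceries → 4% → €0.2528
Unrounded tax sum = €36.29825 → €36.30

€36.30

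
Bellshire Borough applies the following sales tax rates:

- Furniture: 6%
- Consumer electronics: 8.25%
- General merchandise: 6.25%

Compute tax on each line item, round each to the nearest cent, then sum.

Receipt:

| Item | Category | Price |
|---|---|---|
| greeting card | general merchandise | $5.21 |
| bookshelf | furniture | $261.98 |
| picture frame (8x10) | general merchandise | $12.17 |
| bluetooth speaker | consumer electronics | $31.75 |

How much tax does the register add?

Greeting card $5.21: general merchandise → 6.25% → $0.33
Bookshelf $261.98: furniture → 6% → $15.72
Picture frame (8x10) $12.17: general merchandise → 6.25% → $0.76
Bluetooth speaker $31.75: consumer electronics → 8.25% → $2.62
Total tax = $0.33 + $15.72 + $0.76 + $2.62 = $19.43

$19.43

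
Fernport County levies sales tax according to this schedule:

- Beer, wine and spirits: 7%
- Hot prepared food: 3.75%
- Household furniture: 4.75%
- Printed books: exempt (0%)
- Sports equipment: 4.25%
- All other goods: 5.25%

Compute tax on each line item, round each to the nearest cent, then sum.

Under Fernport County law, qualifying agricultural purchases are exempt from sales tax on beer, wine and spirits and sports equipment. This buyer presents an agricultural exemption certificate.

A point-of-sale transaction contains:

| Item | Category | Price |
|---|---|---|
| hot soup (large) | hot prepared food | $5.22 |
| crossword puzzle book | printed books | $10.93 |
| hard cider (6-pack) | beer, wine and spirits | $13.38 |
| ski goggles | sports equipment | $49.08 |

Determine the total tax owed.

$0.20

Hot soup (large) $5.22: hot prepared food → 3.75% → $0.20
Crossword puzzle book $10.93: printed books → 0% → $0.00
Hard cider (6-pack) $13.38: beer, wine and spirits, buyer-exempt → 0% → $0.00
Ski goggles $49.08: sports equipment, buyer-exempt → 0% → $0.00
Total tax = $0.20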